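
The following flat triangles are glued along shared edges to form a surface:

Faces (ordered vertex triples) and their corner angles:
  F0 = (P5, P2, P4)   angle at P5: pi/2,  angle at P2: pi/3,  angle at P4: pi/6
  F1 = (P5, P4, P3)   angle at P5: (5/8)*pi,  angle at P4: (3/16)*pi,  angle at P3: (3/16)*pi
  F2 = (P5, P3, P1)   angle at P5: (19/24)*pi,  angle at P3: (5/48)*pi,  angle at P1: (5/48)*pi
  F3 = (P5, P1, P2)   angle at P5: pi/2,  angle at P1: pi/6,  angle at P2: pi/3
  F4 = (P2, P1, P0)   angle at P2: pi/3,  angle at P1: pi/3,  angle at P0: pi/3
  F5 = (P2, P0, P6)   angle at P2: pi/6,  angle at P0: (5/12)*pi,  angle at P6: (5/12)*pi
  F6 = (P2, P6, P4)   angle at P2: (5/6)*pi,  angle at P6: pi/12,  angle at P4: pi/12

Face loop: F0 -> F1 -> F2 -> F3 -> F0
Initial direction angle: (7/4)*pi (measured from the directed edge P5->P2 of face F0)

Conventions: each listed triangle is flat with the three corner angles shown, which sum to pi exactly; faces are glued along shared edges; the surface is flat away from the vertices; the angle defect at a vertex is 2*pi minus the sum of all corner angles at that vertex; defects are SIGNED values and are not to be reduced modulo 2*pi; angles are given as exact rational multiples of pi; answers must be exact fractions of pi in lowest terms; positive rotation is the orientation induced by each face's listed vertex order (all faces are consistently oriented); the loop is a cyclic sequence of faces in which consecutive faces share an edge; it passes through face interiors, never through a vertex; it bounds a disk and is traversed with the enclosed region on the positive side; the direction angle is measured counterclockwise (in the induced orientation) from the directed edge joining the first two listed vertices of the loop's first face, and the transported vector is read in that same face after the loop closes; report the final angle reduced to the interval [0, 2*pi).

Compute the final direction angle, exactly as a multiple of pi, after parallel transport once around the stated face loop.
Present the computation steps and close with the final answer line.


enclosed vertex P5: corner angles sum to (29/12)*pi, defect = 2*pi - (29/12)*pi = (-5/12)*pi
the rotation equals the total enclosed defect, so the final angle is initial + defects (mod 2*pi)
final angle = (7/4)*pi - (5/12)*pi = (4/3)*pi (mod 2*pi)

Answer: final direction angle = (4/3)*pi


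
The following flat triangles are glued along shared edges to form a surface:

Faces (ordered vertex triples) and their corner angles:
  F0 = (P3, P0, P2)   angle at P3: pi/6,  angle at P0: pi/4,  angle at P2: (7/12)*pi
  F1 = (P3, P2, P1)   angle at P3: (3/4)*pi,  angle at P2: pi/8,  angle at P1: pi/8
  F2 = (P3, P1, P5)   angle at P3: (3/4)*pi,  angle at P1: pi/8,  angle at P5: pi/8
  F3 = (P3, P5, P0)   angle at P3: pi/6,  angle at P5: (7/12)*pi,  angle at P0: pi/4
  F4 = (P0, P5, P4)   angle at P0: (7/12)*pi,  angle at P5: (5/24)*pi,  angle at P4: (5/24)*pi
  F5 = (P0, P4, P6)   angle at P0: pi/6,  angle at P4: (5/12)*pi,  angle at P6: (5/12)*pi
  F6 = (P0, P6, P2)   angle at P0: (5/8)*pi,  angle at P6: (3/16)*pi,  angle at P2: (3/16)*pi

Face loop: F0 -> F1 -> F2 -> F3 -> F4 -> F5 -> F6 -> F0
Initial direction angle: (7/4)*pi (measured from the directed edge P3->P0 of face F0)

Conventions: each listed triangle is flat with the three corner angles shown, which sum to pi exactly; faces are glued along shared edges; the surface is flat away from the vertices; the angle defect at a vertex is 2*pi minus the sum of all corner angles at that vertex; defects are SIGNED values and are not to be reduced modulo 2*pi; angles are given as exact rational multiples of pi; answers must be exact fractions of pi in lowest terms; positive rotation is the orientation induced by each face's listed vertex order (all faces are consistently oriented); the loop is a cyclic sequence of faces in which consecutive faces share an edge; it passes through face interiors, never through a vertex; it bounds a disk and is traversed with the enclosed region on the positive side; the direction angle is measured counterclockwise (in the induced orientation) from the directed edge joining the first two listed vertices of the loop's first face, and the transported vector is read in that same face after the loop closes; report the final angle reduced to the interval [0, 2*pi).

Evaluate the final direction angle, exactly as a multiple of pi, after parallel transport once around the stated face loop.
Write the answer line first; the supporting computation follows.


Answer: final direction angle = pi/24

enclosed vertex P0: corner angles sum to (15/8)*pi, defect = 2*pi - (15/8)*pi = pi/8
enclosed vertex P3: corner angles sum to (11/6)*pi, defect = 2*pi - (11/6)*pi = pi/6
final direction = starting direction + enclosed defect total, reduced mod 2*pi (induced orientation)
final angle = (7/4)*pi + (7/24)*pi = pi/24 (mod 2*pi)


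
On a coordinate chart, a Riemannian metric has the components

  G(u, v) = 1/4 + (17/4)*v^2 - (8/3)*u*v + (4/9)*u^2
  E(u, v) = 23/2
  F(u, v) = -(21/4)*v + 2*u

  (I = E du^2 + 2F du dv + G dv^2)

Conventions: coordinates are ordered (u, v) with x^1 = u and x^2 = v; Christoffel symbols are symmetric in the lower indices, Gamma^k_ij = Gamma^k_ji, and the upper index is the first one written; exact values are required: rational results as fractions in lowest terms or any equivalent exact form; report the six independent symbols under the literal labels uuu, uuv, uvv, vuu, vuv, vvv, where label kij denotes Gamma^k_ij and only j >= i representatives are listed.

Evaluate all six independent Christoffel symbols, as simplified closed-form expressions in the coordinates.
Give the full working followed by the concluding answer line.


E = 23/2; F = -(21/4)*v + 2*u; G = 1/4 + (17/4)*v^2 - (8/3)*u*v + (4/9)*u^2
Gamma^k_ij = (1/2) g^{kl} (d_i g_jl + d_j g_il - d_l g_ij), with g^inv = (1/(EG-F^2)) [[G, -F], [-F, E]]
first partials: E_u = 0, E_v = 0, F_u = 2, F_v = -21/4, G_u = -(8/3)*v + (8/9)*u, G_v = (17/2)*v - (8/3)*u
D = EG - F^2 = 23/8 + (341/16)*v^2 - (29/3)*u*v + (10/9)*u^2
expanded: Gamma^u_uu = (G E_u - 2F F_u + F E_v)/(2D), Gamma^u_uv = (G E_v - F G_u)/(2D), Gamma^u_vv = (2G F_v - G G_u - F G_v)/(2D), Gamma^v_uu = (2E F_u - E E_v - F E_u)/(2D), Gamma^v_uv = (E G_u - F E_v)/(2D), Gamma^v_vv = (E G_v - 2F F_v + F G_u)/(2D); substitute and cancel common factors

Answer: Gamma_uuu = (-576*u + 1512*v)/(160*u^2 - 1392*u*v + 3069*v^2 + 414), Gamma_uuv = (-128*u^2 + 720*u*v - 1008*v^2)/(160*u^2 - 1392*u*v + 3069*v^2 + 414), Gamma_uvv = (-256*u^3 + 2304*u^2*v + 432*u^2 - 7056*u*v^2 - 1944*u*v - 144*u + 7344*v^3 + 432*v - 1701)/(1440*u^2 - 12528*u*v + 27621*v^2 + 3726), Gamma_vuu = 3312/(160*u^2 - 1392*u*v + 3069*v^2 + 414), Gamma_vuv = (736*u - 2208*v)/(160*u^2 - 1392*u*v + 3069*v^2 + 414), Gamma_vvv = (128*u^2 - 720*u*v - 696*u + 1008*v^2 + 3069*v)/(160*u^2 - 1392*u*v + 3069*v^2 + 414)


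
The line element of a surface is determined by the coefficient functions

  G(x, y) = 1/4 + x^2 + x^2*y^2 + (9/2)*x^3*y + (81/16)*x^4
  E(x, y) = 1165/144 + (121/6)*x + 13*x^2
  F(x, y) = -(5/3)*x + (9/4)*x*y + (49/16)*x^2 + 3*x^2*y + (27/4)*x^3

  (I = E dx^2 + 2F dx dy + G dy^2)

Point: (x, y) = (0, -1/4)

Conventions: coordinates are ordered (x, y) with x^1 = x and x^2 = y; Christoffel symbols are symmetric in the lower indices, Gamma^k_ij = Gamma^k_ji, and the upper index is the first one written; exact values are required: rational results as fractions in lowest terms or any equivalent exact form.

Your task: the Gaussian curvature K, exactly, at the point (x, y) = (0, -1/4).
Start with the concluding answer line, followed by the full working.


Answer: K = 684/1165

E = 1165/144, F = 0, G = 1/4, EG - F^2 = 1165/576 at the point
E_x = 121/6, E_y = 0, F_x = -107/48, F_y = 0, G_x = 0, G_y = 0
E_yy = 0, F_xy = 9/4, G_xx = 17/8
The intrinsic route: Brioschi's K = (det M1 - det M2)/(EG - F^2)^2.
M1 = [[-E_yy/2 + F_xy - G_xx/2, E_x/2, F_x - E_y/2], [F_y - G_x/2, E, F], [G_y/2, F, G]] = [[19/16, 121/12, -107/48], [0, 1165/144, 0], [0, 0, 1/4]]; det M1 = 22135/9216
M2 = [[0, E_y/2, G_x/2], [E_y/2, E, F], [G_x/2, F, G]] = [[0, 0, 0], [0, 1165/144, 0], [0, 0, 1/4]]; det M2 = 0
det M1 - det M2 = 22135/9216; K = 22135/9216 / (1165/576)^2 = 684/1165


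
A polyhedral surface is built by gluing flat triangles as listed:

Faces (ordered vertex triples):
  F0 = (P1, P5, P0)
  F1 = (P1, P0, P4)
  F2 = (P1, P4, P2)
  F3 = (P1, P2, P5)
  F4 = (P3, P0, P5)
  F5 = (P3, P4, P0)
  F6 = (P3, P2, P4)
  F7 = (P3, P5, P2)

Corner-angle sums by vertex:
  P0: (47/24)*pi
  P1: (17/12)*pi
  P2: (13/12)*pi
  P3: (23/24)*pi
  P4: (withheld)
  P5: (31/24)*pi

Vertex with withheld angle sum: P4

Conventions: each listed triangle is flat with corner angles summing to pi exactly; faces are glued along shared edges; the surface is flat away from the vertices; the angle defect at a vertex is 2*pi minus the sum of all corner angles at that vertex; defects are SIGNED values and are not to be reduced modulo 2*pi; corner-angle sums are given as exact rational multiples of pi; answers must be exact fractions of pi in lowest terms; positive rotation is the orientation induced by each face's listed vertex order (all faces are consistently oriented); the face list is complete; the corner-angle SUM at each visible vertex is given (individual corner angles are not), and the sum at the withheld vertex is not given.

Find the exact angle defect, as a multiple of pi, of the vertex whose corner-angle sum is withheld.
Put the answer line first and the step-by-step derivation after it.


Answer: defect(P4) = (17/24)*pi

V = 6, E = 12, F = 8; chi = V - E + F = 2
Gauss-Bonnet: total defect = 2*pi*chi = 4*pi; visible defects sum to (79/24)*pi


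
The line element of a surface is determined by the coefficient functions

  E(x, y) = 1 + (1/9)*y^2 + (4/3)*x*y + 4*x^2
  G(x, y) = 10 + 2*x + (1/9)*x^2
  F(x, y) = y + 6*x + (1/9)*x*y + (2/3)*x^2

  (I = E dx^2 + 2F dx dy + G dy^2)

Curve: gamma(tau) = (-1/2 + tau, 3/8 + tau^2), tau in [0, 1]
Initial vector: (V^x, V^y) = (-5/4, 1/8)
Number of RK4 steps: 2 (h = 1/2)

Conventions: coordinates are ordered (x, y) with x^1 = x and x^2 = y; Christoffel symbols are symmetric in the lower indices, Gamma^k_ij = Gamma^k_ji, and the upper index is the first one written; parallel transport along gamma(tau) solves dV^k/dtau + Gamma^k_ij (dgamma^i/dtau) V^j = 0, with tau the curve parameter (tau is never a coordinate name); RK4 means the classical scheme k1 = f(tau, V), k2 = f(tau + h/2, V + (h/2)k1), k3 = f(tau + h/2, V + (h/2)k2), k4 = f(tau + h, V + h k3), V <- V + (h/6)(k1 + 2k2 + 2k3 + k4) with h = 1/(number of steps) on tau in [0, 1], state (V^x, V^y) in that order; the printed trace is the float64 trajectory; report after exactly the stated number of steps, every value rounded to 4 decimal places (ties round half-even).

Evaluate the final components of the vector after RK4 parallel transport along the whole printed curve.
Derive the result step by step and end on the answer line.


gamma'(tau) = (1, 2*tau); f(tau, V)^k = -Gamma^k_ij(gamma(tau)) gamma'^i(tau) V^j; h = 1/2; intermediate values shown to 6 dp
curve data and Christoffel symbols at the stage parameters:
  tau = 0.000000: gamma = (-0.500000, 0.375000), gamma' = (1.000000, 0.000000); Gamma_xxx = -0.178692, Gamma_xxy = -0.029782, Gamma_xyy = 0.000000, Gamma_yxx = 0.578621, Gamma_yxy = 0.096437, Gamma_yyy = 0.000000
  tau = 0.250000: gamma = (-0.250000, 0.437500), gamma' = (1.000000, 0.500000); Gamma_xxx = -0.073537, Gamma_xxy = -0.012256, Gamma_xyy = 0.000000, Gamma_yxx = 0.605596, Gamma_yxy = 0.100933, Gamma_yyy = 0.000000
  tau = 0.500000: gamma = (0.000000, 0.625000), gamma' = (1.000000, 1.000000); Gamma_xxx = 0.041487, Gamma_xxy = 0.006914, Gamma_xyy = 0.000000, Gamma_yxx = 0.597407, Gamma_yxy = 0.099568, Gamma_yyy = 0.000000
  tau = 0.750000: gamma = (0.250000, 0.937500), gamma' = (1.000000, 1.500000); Gamma_xxx = 0.145517, Gamma_xxy = 0.024253, Gamma_xyy = 0.000000, Gamma_yxx = 0.552217, Gamma_yxy = 0.092036, Gamma_yyy = 0.000000
  tau = 1.000000: gamma = (0.500000, 1.375000), gamma' = (1.000000, 2.000000); Gamma_xxx = 0.221724, Gamma_xxy = 0.036954, Gamma_xyy = 0.000000, Gamma_yxx = 0.481457, Gamma_yxy = 0.080243, Gamma_yyy = 0.000000
step 0: V^x = -1.2500, V^y = 0.1250
step 1: k1 = (-0.219642, 0.711221), k2 = (-0.100244, 0.825540), k3 = (-0.097516, 0.803072), k4 = (0.059221, 0.852776); V <- V + (h/6)(k1 + 2k2 + 2k3 + k4): V^x = -1.2963, V^y = 0.5268
step 2: k1 = (0.059101, 0.851059), k2 = (0.215174, 0.816556), k3 = (0.208286, 0.790417), k4 = (0.318377, 0.691333); V <- V + (h/6)(k1 + 2k2 + 2k3 + k4): V^x = -1.1943, V^y = 0.9231

Answer: V^x = -1.1943, V^y = 0.9231


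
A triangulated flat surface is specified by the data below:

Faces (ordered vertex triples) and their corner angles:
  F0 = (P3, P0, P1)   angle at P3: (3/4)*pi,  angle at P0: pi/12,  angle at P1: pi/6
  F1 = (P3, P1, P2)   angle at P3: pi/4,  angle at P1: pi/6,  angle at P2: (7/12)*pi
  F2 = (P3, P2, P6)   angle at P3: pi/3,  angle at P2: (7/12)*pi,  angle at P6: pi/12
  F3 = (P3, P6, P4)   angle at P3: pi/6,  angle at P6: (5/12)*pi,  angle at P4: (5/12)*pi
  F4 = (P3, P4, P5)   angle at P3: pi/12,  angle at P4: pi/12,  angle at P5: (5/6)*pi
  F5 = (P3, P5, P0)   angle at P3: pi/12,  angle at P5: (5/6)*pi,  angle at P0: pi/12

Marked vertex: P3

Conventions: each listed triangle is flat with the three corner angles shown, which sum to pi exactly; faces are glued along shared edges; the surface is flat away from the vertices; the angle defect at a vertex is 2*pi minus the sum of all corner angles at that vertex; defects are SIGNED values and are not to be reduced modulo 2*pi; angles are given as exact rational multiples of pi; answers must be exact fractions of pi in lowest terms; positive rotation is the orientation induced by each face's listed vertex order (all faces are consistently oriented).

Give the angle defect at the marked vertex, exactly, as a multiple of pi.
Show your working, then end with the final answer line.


Sum of corner angles at P3: (5/3)*pi
defect = 2*pi - (5/3)*pi

Answer: defect(P3) = pi/3


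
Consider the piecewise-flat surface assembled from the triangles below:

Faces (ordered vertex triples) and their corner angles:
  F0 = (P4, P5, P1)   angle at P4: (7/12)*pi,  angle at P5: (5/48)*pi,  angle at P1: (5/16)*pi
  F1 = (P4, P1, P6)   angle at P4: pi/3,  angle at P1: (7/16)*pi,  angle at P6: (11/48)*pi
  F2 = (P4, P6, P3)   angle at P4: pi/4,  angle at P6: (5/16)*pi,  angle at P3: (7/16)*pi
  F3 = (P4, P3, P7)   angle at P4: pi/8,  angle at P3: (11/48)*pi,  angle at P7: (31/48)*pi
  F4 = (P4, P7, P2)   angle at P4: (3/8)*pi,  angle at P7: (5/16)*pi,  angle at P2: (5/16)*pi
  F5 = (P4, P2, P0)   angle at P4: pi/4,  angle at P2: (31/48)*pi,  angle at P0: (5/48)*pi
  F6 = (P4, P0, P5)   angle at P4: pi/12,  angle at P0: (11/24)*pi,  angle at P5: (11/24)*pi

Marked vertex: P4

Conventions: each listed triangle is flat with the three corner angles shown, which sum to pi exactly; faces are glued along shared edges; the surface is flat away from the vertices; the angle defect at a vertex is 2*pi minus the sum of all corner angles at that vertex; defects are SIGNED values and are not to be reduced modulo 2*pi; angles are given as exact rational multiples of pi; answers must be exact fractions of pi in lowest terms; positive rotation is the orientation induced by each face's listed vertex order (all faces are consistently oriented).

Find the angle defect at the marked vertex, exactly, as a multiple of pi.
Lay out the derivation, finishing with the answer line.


Sum of corner angles at P4: 2*pi
defect = 2*pi - 2*pi

Answer: defect(P4) = 0


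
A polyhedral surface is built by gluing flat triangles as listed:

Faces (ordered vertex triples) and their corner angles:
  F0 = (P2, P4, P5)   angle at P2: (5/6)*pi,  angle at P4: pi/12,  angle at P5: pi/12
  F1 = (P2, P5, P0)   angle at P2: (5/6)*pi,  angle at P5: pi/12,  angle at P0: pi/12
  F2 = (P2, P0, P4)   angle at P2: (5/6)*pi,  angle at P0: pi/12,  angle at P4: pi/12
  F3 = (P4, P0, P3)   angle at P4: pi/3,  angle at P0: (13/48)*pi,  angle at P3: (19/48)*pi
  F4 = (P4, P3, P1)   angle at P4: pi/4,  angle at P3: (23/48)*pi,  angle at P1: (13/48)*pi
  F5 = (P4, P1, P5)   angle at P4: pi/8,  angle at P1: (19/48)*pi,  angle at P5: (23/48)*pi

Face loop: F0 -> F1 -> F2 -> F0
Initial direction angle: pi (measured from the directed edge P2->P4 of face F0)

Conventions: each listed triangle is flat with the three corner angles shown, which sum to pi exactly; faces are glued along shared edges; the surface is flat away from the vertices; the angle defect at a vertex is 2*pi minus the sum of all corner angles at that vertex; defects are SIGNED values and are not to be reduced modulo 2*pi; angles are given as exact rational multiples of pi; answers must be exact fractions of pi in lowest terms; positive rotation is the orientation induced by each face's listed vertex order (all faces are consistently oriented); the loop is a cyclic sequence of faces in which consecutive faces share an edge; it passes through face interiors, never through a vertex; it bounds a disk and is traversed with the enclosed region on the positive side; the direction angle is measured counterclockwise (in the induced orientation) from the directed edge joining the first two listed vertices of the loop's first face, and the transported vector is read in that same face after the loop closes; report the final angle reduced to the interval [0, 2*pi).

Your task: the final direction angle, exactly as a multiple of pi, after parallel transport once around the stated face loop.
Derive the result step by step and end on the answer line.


enclosed vertex P2: corner angles sum to (5/2)*pi, defect = 2*pi - (5/2)*pi = -pi/2
transport around the loop rotates by the sum of enclosed defects; add to the initial angle mod 2*pi
final angle = pi - pi/2 = pi/2 (mod 2*pi)

Answer: final direction angle = pi/2


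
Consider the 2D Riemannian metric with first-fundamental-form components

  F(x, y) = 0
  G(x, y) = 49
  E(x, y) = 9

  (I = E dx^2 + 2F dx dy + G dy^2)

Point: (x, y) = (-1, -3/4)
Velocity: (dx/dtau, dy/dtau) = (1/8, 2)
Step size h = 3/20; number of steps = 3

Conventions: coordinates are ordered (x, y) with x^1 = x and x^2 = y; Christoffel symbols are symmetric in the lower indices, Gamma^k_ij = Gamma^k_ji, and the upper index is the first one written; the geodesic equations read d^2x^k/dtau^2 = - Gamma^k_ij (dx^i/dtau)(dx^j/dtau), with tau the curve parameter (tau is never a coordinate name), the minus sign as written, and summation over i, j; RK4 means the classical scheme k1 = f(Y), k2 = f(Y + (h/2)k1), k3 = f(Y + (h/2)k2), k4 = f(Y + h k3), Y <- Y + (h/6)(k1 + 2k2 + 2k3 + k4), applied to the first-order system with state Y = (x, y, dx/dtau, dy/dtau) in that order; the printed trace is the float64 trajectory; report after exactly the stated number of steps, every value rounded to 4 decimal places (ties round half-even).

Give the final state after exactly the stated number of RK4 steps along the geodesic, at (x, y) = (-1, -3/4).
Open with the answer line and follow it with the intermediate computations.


Answer: x = -0.9437, y = 0.1500, dx/dtau = 0.1250, dy/dtau = 2.0000

f(Y) = (dx/dtau, dy/dtau, -Gamma^x_ij Y'^i Y'^j, -Gamma^y_ij Y'^i Y'^j) with the Gammas evaluated at the stage position; h = 0.150000; intermediate values shown to 6 dp
step 0: x = -1.0000, y = -0.7500, dx/dtau = 0.1250, dy/dtau = 2.0000
step 1:
  k1: at (x, y) = (-1.000000, -0.750000), (dx/dtau, dy/dtau) = (0.125000, 2.000000); Gamma_xxx = 0.000000, Gamma_xxy = 0.000000, Gamma_xyy = 0.000000, Gamma_yxx = 0.000000, Gamma_yxy = 0.000000, Gamma_yyy = 0.000000; k1 = (0.125000, 2.000000, 0.000000, 0.000000)
  k2: at (x, y) = (-0.990625, -0.600000), (dx/dtau, dy/dtau) = (0.125000, 2.000000); Gamma_xxx = 0.000000, Gamma_xxy = 0.000000, Gamma_xyy = 0.000000, Gamma_yxx = 0.000000, Gamma_yxy = 0.000000, Gamma_yyy = 0.000000; k2 = (0.125000, 2.000000, 0.000000, 0.000000)
  k3: at (x, y) = (-0.990625, -0.600000), (dx/dtau, dy/dtau) = (0.125000, 2.000000); Gamma_xxx = 0.000000, Gamma_xxy = 0.000000, Gamma_xyy = 0.000000, Gamma_yxx = 0.000000, Gamma_yxy = 0.000000, Gamma_yyy = 0.000000; k3 = (0.125000, 2.000000, 0.000000, 0.000000)
  k4: at (x, y) = (-0.981250, -0.450000), (dx/dtau, dy/dtau) = (0.125000, 2.000000); Gamma_xxx = 0.000000, Gamma_xxy = 0.000000, Gamma_xyy = 0.000000, Gamma_yxx = 0.000000, Gamma_yxy = 0.000000, Gamma_yyy = 0.000000; k4 = (0.125000, 2.000000, 0.000000, 0.000000)
  Y <- Y + (h/6)(k1 + 2k2 + 2k3 + k4): x = -0.9812, y = -0.4500, dx/dtau = 0.1250, dy/dtau = 2.0000
step 2:
  k1: at (x, y) = (-0.981250, -0.450000), (dx/dtau, dy/dtau) = (0.125000, 2.000000); Gamma_xxx = 0.000000, Gamma_xxy = 0.000000, Gamma_xyy = 0.000000, Gamma_yxx = 0.000000, Gamma_yxy = 0.000000, Gamma_yyy = 0.000000; k1 = (0.125000, 2.000000, 0.000000, 0.000000)
  k2: at (x, y) = (-0.971875, -0.300000), (dx/dtau, dy/dtau) = (0.125000, 2.000000); Gamma_xxx = 0.000000, Gamma_xxy = 0.000000, Gamma_xyy = 0.000000, Gamma_yxx = 0.000000, Gamma_yxy = 0.000000, Gamma_yyy = 0.000000; k2 = (0.125000, 2.000000, 0.000000, 0.000000)
  k3: at (x, y) = (-0.971875, -0.300000), (dx/dtau, dy/dtau) = (0.125000, 2.000000); Gamma_xxx = 0.000000, Gamma_xxy = 0.000000, Gamma_xyy = 0.000000, Gamma_yxx = 0.000000, Gamma_yxy = 0.000000, Gamma_yyy = 0.000000; k3 = (0.125000, 2.000000, 0.000000, 0.000000)
  k4: at (x, y) = (-0.962500, -0.150000), (dx/dtau, dy/dtau) = (0.125000, 2.000000); Gamma_xxx = 0.000000, Gamma_xxy = 0.000000, Gamma_xyy = 0.000000, Gamma_yxx = 0.000000, Gamma_yxy = 0.000000, Gamma_yyy = 0.000000; k4 = (0.125000, 2.000000, 0.000000, 0.000000)
  Y <- Y + (h/6)(k1 + 2k2 + 2k3 + k4): x = -0.9625, y = -0.1500, dx/dtau = 0.1250, dy/dtau = 2.0000
step 3:
  k1: at (x, y) = (-0.962500, -0.150000), (dx/dtau, dy/dtau) = (0.125000, 2.000000); Gamma_xxx = 0.000000, Gamma_xxy = 0.000000, Gamma_xyy = 0.000000, Gamma_yxx = 0.000000, Gamma_yxy = 0.000000, Gamma_yyy = 0.000000; k1 = (0.125000, 2.000000, 0.000000, 0.000000)
  k2: at (x, y) = (-0.953125, 0.000000), (dx/dtau, dy/dtau) = (0.125000, 2.000000); Gamma_xxx = 0.000000, Gamma_xxy = 0.000000, Gamma_xyy = 0.000000, Gamma_yxx = 0.000000, Gamma_yxy = 0.000000, Gamma_yyy = 0.000000; k2 = (0.125000, 2.000000, 0.000000, 0.000000)
  k3: at (x, y) = (-0.953125, 0.000000), (dx/dtau, dy/dtau) = (0.125000, 2.000000); Gamma_xxx = 0.000000, Gamma_xxy = 0.000000, Gamma_xyy = 0.000000, Gamma_yxx = 0.000000, Gamma_yxy = 0.000000, Gamma_yyy = 0.000000; k3 = (0.125000, 2.000000, 0.000000, 0.000000)
  k4: at (x, y) = (-0.943750, 0.150000), (dx/dtau, dy/dtau) = (0.125000, 2.000000); Gamma_xxx = 0.000000, Gamma_xxy = 0.000000, Gamma_xyy = 0.000000, Gamma_yxx = 0.000000, Gamma_yxy = 0.000000, Gamma_yyy = 0.000000; k4 = (0.125000, 2.000000, 0.000000, 0.000000)
  Y <- Y + (h/6)(k1 + 2k2 + 2k3 + k4): x = -0.9437, y = 0.1500, dx/dtau = 0.1250, dy/dtau = 2.0000


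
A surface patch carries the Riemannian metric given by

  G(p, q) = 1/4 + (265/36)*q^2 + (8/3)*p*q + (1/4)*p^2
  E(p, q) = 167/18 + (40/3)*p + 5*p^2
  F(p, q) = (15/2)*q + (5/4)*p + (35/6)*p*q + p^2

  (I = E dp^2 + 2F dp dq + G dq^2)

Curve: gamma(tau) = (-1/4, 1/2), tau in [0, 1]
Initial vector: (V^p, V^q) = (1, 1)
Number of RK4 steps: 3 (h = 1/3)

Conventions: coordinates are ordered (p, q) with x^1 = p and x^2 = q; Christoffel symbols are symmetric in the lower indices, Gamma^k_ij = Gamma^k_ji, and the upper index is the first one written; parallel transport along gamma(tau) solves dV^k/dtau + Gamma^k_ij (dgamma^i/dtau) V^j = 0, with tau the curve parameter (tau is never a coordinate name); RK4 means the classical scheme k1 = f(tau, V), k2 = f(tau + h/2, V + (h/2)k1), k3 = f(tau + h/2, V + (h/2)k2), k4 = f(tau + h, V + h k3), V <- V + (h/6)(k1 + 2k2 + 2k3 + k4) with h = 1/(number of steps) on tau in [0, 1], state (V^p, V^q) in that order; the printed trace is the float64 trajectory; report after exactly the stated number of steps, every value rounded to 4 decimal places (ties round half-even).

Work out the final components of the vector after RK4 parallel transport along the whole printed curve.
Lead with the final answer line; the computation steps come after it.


Answer: V^p = 1.0000, V^q = 1.0000

gamma'(tau) = (0, 0); f(tau, V)^k = -Gamma^k_ij(gamma(tau)) gamma'^i(tau) V^j; h = 1/3; intermediate values shown to 6 dp
curve data and Christoffel symbols at the stage parameters:
  tau = 0.000000: gamma = (-0.250000, 0.500000), gamma' = (0.000000, 0.000000); Gamma_ppp = -0.163565, Gamma_ppq = -0.490440, Gamma_pqq = 0.106567, Gamma_qpp = 2.324241, Gamma_qpq = 1.107486, Gamma_qqq = 1.721762
  tau = 0.166667: gamma = (-0.250000, 0.500000), gamma' = (0.000000, 0.000000); Gamma_ppp = -0.163565, Gamma_ppq = -0.490440, Gamma_pqq = 0.106567, Gamma_qpp = 2.324241, Gamma_qpq = 1.107486, Gamma_qqq = 1.721762
  tau = 0.333333: gamma = (-0.250000, 0.500000), gamma' = (0.000000, 0.000000); Gamma_ppp = -0.163565, Gamma_ppq = -0.490440, Gamma_pqq = 0.106567, Gamma_qpp = 2.324241, Gamma_qpq = 1.107486, Gamma_qqq = 1.721762
  tau = 0.500000: gamma = (-0.250000, 0.500000), gamma' = (0.000000, 0.000000); Gamma_ppp = -0.163565, Gamma_ppq = -0.490440, Gamma_pqq = 0.106567, Gamma_qpp = 2.324241, Gamma_qpq = 1.107486, Gamma_qqq = 1.721762
  tau = 0.666667: gamma = (-0.250000, 0.500000), gamma' = (0.000000, 0.000000); Gamma_ppp = -0.163565, Gamma_ppq = -0.490440, Gamma_pqq = 0.106567, Gamma_qpp = 2.324241, Gamma_qpq = 1.107486, Gamma_qqq = 1.721762
  tau = 0.833333: gamma = (-0.250000, 0.500000), gamma' = (0.000000, 0.000000); Gamma_ppp = -0.163565, Gamma_ppq = -0.490440, Gamma_pqq = 0.106567, Gamma_qpp = 2.324241, Gamma_qpq = 1.107486, Gamma_qqq = 1.721762
  tau = 1.000000: gamma = (-0.250000, 0.500000), gamma' = (0.000000, 0.000000); Gamma_ppp = -0.163565, Gamma_ppq = -0.490440, Gamma_pqq = 0.106567, Gamma_qpp = 2.324241, Gamma_qpq = 1.107486, Gamma_qqq = 1.721762
step 0: V^p = 1.0000, V^q = 1.0000
step 1: k1 = (0.000000, 0.000000), k2 = (0.000000, 0.000000), k3 = (0.000000, 0.000000), k4 = (0.000000, 0.000000); V <- V + (h/6)(k1 + 2k2 + 2k3 + k4): V^p = 1.0000, V^q = 1.0000
step 2: k1 = (0.000000, 0.000000), k2 = (0.000000, 0.000000), k3 = (0.000000, 0.000000), k4 = (0.000000, 0.000000); V <- V + (h/6)(k1 + 2k2 + 2k3 + k4): V^p = 1.0000, V^q = 1.0000
step 3: k1 = (0.000000, 0.000000), k2 = (0.000000, 0.000000), k3 = (0.000000, 0.000000), k4 = (0.000000, 0.000000); V <- V + (h/6)(k1 + 2k2 + 2k3 + k4): V^p = 1.0000, V^q = 1.0000


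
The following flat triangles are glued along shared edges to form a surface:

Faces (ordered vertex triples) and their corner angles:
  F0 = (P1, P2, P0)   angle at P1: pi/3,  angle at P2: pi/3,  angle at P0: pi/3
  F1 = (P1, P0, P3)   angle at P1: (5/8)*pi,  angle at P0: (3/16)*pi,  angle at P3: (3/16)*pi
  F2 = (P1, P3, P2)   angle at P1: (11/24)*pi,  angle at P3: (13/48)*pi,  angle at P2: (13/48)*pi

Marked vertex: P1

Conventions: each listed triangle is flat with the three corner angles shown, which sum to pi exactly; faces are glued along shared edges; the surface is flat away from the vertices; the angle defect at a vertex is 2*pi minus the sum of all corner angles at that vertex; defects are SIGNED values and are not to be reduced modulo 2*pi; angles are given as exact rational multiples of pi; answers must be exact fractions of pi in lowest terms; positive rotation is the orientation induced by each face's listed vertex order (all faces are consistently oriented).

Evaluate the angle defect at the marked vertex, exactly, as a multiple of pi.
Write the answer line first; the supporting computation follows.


Answer: defect(P1) = (7/12)*pi

Sum of corner angles at P1: (17/12)*pi
defect = 2*pi - (17/12)*pi


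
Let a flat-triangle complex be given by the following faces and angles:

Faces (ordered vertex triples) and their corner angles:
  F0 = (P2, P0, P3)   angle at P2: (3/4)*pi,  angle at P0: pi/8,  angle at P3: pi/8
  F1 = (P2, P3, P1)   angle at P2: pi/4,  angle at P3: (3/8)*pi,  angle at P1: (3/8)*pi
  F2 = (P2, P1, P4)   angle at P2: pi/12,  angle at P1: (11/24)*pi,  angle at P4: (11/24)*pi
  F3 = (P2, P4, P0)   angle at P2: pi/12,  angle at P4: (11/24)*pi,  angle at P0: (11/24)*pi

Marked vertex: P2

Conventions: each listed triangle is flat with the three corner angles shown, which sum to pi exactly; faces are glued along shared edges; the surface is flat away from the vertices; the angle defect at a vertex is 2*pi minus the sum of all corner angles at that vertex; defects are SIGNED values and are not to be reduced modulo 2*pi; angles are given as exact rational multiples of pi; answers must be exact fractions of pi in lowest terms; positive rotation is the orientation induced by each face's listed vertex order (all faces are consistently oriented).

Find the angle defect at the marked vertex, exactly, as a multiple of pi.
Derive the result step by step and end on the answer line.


Sum of corner angles at P2: (7/6)*pi
defect = 2*pi - (7/6)*pi

Answer: defect(P2) = (5/6)*pi


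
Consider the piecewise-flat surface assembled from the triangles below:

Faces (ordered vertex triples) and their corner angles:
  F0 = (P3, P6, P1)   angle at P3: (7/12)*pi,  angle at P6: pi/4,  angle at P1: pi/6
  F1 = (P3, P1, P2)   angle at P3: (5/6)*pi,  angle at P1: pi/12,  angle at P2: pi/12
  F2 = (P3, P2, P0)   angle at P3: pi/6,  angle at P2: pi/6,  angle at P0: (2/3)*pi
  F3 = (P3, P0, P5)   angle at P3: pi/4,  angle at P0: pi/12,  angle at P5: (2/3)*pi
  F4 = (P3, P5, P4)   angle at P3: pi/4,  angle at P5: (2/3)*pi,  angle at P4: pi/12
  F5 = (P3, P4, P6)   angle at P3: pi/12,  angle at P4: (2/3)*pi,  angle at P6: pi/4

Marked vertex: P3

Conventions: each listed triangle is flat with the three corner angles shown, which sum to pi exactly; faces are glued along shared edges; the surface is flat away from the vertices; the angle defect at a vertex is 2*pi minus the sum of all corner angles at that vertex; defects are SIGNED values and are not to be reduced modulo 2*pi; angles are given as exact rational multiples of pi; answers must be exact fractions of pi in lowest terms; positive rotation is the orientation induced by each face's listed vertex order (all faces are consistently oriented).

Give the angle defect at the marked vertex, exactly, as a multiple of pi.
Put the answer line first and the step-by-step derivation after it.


Answer: defect(P3) = -pi/6

Sum of corner angles at P3: (13/6)*pi
defect = 2*pi - (13/6)*pi


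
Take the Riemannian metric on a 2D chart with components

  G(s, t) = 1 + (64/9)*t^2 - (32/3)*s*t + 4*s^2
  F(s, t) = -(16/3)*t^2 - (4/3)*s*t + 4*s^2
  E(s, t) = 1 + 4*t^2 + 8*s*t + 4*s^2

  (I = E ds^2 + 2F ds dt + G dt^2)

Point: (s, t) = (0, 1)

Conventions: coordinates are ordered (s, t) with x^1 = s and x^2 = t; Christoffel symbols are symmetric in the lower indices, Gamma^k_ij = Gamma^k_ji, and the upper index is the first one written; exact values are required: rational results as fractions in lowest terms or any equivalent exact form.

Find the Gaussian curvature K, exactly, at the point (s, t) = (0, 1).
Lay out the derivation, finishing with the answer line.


E = 5, F = -16/3, G = 73/9, EG - F^2 = 109/9 at the point
E_s = 8, E_t = 8, F_s = -4/3, F_t = -32/3, G_s = -32/3, G_t = 128/9
E_tt = 8, F_st = -4/3, G_ss = 8
Compute both Brioschi determinants and normalise by (EG - F^2)^2.
M1 = [[-E_tt/2 + F_st - G_ss/2, E_s/2, F_s - E_t/2], [F_t - G_s/2, E, F], [G_t/2, F, G]] = [[-28/3, 4, -16/3], [-16/3, 5, -16/3], [64/9, -16/3, 73/9]]; det M1 = -484/9
M2 = [[0, E_t/2, G_s/2], [E_t/2, E, F], [G_s/2, F, G]] = [[0, 4, -16/3], [4, 5, -16/3], [-16/3, -16/3, 73/9]]; det M2 = -400/9
det M1 - det M2 = -28/3; K = -28/3 / (109/9)^2 = -756/11881

Answer: K = -756/11881


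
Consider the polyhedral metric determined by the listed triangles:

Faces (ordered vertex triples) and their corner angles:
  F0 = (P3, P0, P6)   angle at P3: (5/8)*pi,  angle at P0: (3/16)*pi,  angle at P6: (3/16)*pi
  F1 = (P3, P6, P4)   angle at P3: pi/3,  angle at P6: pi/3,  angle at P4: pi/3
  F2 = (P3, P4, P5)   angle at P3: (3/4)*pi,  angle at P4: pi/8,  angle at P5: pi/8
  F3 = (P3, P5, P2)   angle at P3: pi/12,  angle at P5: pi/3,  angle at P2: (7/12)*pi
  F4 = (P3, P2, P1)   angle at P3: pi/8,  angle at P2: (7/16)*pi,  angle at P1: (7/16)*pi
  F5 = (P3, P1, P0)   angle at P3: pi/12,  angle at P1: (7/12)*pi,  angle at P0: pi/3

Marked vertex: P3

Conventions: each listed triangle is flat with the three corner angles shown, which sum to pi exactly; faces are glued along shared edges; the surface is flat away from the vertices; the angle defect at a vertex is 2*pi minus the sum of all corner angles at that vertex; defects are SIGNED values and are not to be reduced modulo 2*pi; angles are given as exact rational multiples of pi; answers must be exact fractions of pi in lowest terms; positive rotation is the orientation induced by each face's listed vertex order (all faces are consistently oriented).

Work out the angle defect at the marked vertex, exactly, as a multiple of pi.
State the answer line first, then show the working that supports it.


Answer: defect(P3) = 0

Sum of corner angles at P3: 2*pi
defect = 2*pi - 2*pi


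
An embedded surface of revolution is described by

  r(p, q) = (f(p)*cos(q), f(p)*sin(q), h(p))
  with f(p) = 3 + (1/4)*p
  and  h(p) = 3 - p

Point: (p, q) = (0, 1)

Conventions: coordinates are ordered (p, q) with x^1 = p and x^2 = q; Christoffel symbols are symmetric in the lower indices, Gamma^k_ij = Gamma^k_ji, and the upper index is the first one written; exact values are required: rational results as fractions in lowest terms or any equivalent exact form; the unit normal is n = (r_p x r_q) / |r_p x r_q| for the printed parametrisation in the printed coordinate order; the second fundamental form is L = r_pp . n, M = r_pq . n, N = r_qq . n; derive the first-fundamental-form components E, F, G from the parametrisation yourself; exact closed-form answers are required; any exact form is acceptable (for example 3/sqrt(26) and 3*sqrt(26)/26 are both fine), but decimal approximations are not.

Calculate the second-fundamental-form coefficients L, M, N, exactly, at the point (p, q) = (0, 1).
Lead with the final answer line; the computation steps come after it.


Answer: L = 0, M = 0, N = -12*sqrt(17)/17

f = 3, f' = 1/4, f'' = 0, h' = -1, h'' = 0
E = 17/16, F = 0, G = 9; answer radicand W^2 = 17/16
unnormalised second-form numerators: l = 0, m = 0, n = -3; L = l/sqrt(17/16), and similarly M = m/sqrt(W^2), N = n/sqrt(W^2)


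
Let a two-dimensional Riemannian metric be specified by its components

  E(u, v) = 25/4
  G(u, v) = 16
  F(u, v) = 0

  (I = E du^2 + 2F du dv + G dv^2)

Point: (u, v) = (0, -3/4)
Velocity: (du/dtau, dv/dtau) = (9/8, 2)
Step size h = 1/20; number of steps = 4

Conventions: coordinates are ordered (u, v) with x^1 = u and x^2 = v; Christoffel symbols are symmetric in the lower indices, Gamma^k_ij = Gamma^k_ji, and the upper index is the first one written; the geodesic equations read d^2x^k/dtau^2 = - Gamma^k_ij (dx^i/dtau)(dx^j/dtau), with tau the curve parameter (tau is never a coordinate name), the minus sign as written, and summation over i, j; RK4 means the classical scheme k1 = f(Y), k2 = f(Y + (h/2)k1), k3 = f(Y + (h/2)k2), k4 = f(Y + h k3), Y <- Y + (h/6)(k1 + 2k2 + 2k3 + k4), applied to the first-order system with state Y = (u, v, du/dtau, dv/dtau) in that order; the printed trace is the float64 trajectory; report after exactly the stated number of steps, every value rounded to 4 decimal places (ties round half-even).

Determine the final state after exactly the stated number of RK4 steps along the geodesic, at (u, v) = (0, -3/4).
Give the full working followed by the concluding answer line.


f(Y) = (du/dtau, dv/dtau, -Gamma^u_ij Y'^i Y'^j, -Gamma^v_ij Y'^i Y'^j) with the Gammas evaluated at the stage position; h = 0.050000; intermediate values shown to 6 dp
step 0: u = 0.0000, v = -0.7500, du/dtau = 1.1250, dv/dtau = 2.0000
step 1:
  k1: at (u, v) = (0.000000, -0.750000), (du/dtau, dv/dtau) = (1.125000, 2.000000); Gamma_uuu = 0.000000, Gamma_uuv = 0.000000, Gamma_uvv = 0.000000, Gamma_vuu = 0.000000, Gamma_vuv = 0.000000, Gamma_vvv = 0.000000; k1 = (1.125000, 2.000000, 0.000000, 0.000000)
  k2: at (u, v) = (0.028125, -0.700000), (du/dtau, dv/dtau) = (1.125000, 2.000000); Gamma_uuu = 0.000000, Gamma_uuv = 0.000000, Gamma_uvv = 0.000000, Gamma_vuu = 0.000000, Gamma_vuv = 0.000000, Gamma_vvv = 0.000000; k2 = (1.125000, 2.000000, 0.000000, 0.000000)
  k3: at (u, v) = (0.028125, -0.700000), (du/dtau, dv/dtau) = (1.125000, 2.000000); Gamma_uuu = 0.000000, Gamma_uuv = 0.000000, Gamma_uvv = 0.000000, Gamma_vuu = 0.000000, Gamma_vuv = 0.000000, Gamma_vvv = 0.000000; k3 = (1.125000, 2.000000, 0.000000, 0.000000)
  k4: at (u, v) = (0.056250, -0.650000), (du/dtau, dv/dtau) = (1.125000, 2.000000); Gamma_uuu = 0.000000, Gamma_uuv = 0.000000, Gamma_uvv = 0.000000, Gamma_vuu = 0.000000, Gamma_vuv = 0.000000, Gamma_vvv = 0.000000; k4 = (1.125000, 2.000000, 0.000000, 0.000000)
  Y <- Y + (h/6)(k1 + 2k2 + 2k3 + k4): u = 0.0563, v = -0.6500, du/dtau = 1.1250, dv/dtau = 2.0000
step 2:
  k1: at (u, v) = (0.056250, -0.650000), (du/dtau, dv/dtau) = (1.125000, 2.000000); Gamma_uuu = 0.000000, Gamma_uuv = 0.000000, Gamma_uvv = 0.000000, Gamma_vuu = 0.000000, Gamma_vuv = 0.000000, Gamma_vvv = 0.000000; k1 = (1.125000, 2.000000, 0.000000, 0.000000)
  k2: at (u, v) = (0.084375, -0.600000), (du/dtau, dv/dtau) = (1.125000, 2.000000); Gamma_uuu = 0.000000, Gamma_uuv = 0.000000, Gamma_uvv = 0.000000, Gamma_vuu = 0.000000, Gamma_vuv = 0.000000, Gamma_vvv = 0.000000; k2 = (1.125000, 2.000000, 0.000000, 0.000000)
  k3: at (u, v) = (0.084375, -0.600000), (du/dtau, dv/dtau) = (1.125000, 2.000000); Gamma_uuu = 0.000000, Gamma_uuv = 0.000000, Gamma_uvv = 0.000000, Gamma_vuu = 0.000000, Gamma_vuv = 0.000000, Gamma_vvv = 0.000000; k3 = (1.125000, 2.000000, 0.000000, 0.000000)
  k4: at (u, v) = (0.112500, -0.550000), (du/dtau, dv/dtau) = (1.125000, 2.000000); Gamma_uuu = 0.000000, Gamma_uuv = 0.000000, Gamma_uvv = 0.000000, Gamma_vuu = 0.000000, Gamma_vuv = 0.000000, Gamma_vvv = 0.000000; k4 = (1.125000, 2.000000, 0.000000, 0.000000)
  Y <- Y + (h/6)(k1 + 2k2 + 2k3 + k4): u = 0.1125, v = -0.5500, du/dtau = 1.1250, dv/dtau = 2.0000
step 3:
  k1: at (u, v) = (0.112500, -0.550000), (du/dtau, dv/dtau) = (1.125000, 2.000000); Gamma_uuu = 0.000000, Gamma_uuv = 0.000000, Gamma_uvv = 0.000000, Gamma_vuu = 0.000000, Gamma_vuv = 0.000000, Gamma_vvv = 0.000000; k1 = (1.125000, 2.000000, 0.000000, 0.000000)
  k2: at (u, v) = (0.140625, -0.500000), (du/dtau, dv/dtau) = (1.125000, 2.000000); Gamma_uuu = 0.000000, Gamma_uuv = 0.000000, Gamma_uvv = 0.000000, Gamma_vuu = 0.000000, Gamma_vuv = 0.000000, Gamma_vvv = 0.000000; k2 = (1.125000, 2.000000, 0.000000, 0.000000)
  k3: at (u, v) = (0.140625, -0.500000), (du/dtau, dv/dtau) = (1.125000, 2.000000); Gamma_uuu = 0.000000, Gamma_uuv = 0.000000, Gamma_uvv = 0.000000, Gamma_vuu = 0.000000, Gamma_vuv = 0.000000, Gamma_vvv = 0.000000; k3 = (1.125000, 2.000000, 0.000000, 0.000000)
  k4: at (u, v) = (0.168750, -0.450000), (du/dtau, dv/dtau) = (1.125000, 2.000000); Gamma_uuu = 0.000000, Gamma_uuv = 0.000000, Gamma_uvv = 0.000000, Gamma_vuu = 0.000000, Gamma_vuv = 0.000000, Gamma_vvv = 0.000000; k4 = (1.125000, 2.000000, 0.000000, 0.000000)
  Y <- Y + (h/6)(k1 + 2k2 + 2k3 + k4): u = 0.1688, v = -0.4500, du/dtau = 1.1250, dv/dtau = 2.0000
step 4:
  k1: at (u, v) = (0.168750, -0.450000), (du/dtau, dv/dtau) = (1.125000, 2.000000); Gamma_uuu = 0.000000, Gamma_uuv = 0.000000, Gamma_uvv = 0.000000, Gamma_vuu = 0.000000, Gamma_vuv = 0.000000, Gamma_vvv = 0.000000; k1 = (1.125000, 2.000000, 0.000000, 0.000000)
  k2: at (u, v) = (0.196875, -0.400000), (du/dtau, dv/dtau) = (1.125000, 2.000000); Gamma_uuu = 0.000000, Gamma_uuv = 0.000000, Gamma_uvv = 0.000000, Gamma_vuu = 0.000000, Gamma_vuv = 0.000000, Gamma_vvv = 0.000000; k2 = (1.125000, 2.000000, 0.000000, 0.000000)
  k3: at (u, v) = (0.196875, -0.400000), (du/dtau, dv/dtau) = (1.125000, 2.000000); Gamma_uuu = 0.000000, Gamma_uuv = 0.000000, Gamma_uvv = 0.000000, Gamma_vuu = 0.000000, Gamma_vuv = 0.000000, Gamma_vvv = 0.000000; k3 = (1.125000, 2.000000, 0.000000, 0.000000)
  k4: at (u, v) = (0.225000, -0.350000), (du/dtau, dv/dtau) = (1.125000, 2.000000); Gamma_uuu = 0.000000, Gamma_uuv = 0.000000, Gamma_uvv = 0.000000, Gamma_vuu = 0.000000, Gamma_vuv = 0.000000, Gamma_vvv = 0.000000; k4 = (1.125000, 2.000000, 0.000000, 0.000000)
  Y <- Y + (h/6)(k1 + 2k2 + 2k3 + k4): u = 0.2250, v = -0.3500, du/dtau = 1.1250, dv/dtau = 2.0000

Answer: u = 0.2250, v = -0.3500, du/dtau = 1.1250, dv/dtau = 2.0000
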